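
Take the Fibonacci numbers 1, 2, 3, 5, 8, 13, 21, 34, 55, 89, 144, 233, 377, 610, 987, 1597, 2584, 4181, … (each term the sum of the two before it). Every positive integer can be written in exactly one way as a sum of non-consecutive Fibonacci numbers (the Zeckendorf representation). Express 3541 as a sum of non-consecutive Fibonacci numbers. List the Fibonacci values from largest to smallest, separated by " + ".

subtract 2584 from 3541: 957 remains
subtract 610 from 957: 347 remains
subtract 233 from 347: 114 remains
subtract 89 from 114: 25 remains
subtract 21 from 25: 4 remains
subtract 3 from 4: 1 remains
subtract 1 from 1: 0 remains
So 3541 = 2584 + 610 + 233 + 89 + 21 + 3 + 1, with no two terms consecutive in the sequence.

2584 + 610 + 233 + 89 + 21 + 3 + 1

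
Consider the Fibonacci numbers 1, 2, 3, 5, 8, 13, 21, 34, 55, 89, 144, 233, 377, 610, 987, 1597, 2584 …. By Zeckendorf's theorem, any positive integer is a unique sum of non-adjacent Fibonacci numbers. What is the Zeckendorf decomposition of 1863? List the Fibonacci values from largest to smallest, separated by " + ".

take 1597 (≤ 1863); 1863 − 1597 = 266
take 233 (≤ 266); 266 − 233 = 33
take 21 (≤ 33); 33 − 21 = 12
take 8 (≤ 12); 12 − 8 = 4
take 3 (≤ 4); 4 − 3 = 1
take 1 (≤ 1); 1 − 1 = 0
So 1863 = 1597 + 233 + 21 + 8 + 3 + 1, with no two terms consecutive in the sequence.

1597 + 233 + 21 + 8 + 3 + 1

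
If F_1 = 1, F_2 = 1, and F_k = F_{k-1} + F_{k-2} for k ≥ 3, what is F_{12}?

Iterating the recurrence up to F_{4} = 3 and F_{3} = 2:
F_{5} = F_{4} + F_{3} = 3 + 2 = 5
F_{6} = F_{5} + F_{4} = 5 + 3 = 8
F_{7} = F_{6} + F_{5} = 8 + 5 = 13
F_{8} = F_{7} + F_{6} = 13 + 8 = 21
F_{9} = F_{8} + F_{7} = 21 + 13 = 34
F_{10} = F_{9} + F_{8} = 34 + 21 = 55
F_{11} = F_{10} + F_{9} = 55 + 34 = 89
F_{12} = F_{11} + F_{10} = 89 + 55 = 144

144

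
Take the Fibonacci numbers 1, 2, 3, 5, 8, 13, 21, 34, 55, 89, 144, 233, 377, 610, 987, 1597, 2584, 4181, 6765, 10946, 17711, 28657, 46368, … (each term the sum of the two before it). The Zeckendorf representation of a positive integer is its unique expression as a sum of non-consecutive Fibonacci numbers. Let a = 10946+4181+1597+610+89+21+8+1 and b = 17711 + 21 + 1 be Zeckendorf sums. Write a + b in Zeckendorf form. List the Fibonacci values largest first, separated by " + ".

28657 + 4181 + 1597 + 610 + 89 + 34 + 13 + 5

The two numbers are 17453 and 17733, so their sum is 35186.
Repeatedly subtract the largest Fibonacci number that fits:
largest Fibonacci ≤ 35186 is 28657; 35186 − 28657 = 6529
largest Fibonacci ≤ 6529 is 4181; 6529 − 4181 = 2348
largest Fibonacci ≤ 2348 is 1597; 2348 − 1597 = 751
largest Fibonacci ≤ 751 is 610; 751 − 610 = 141
largest Fibonacci ≤ 141 is 89; 141 − 89 = 52
largest Fibonacci ≤ 52 is 34; 52 − 34 = 18
largest Fibonacci ≤ 18 is 13; 18 − 13 = 5
largest Fibonacci ≤ 5 is 5; 5 − 5 = 0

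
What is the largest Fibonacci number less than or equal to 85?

55 ≤ 85 < 89, so the largest Fibonacci number not exceeding 85 is 55.

55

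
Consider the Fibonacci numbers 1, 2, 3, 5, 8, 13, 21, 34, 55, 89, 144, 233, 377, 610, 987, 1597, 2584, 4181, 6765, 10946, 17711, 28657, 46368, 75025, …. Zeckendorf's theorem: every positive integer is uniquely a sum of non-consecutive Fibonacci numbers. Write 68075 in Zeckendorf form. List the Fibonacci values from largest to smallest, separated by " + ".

Repeatedly subtract the largest Fibonacci number that fits:
46368 ≤ 68075 < 75025, so take 46368; remainder 21707
17711 ≤ 21707 < 28657, so take 17711; remainder 3996
2584 ≤ 3996 < 4181, so take 2584; remainder 1412
987 ≤ 1412 < 1597, so take 987; remainder 425
377 ≤ 425 < 610, so take 377; remainder 48
34 ≤ 48 < 55, so take 34; remainder 14
13 ≤ 14 < 21, so take 13; remainder 1
1 ≤ 1 < 2, so take 1; remainder 0
So 68075 = 46368 + 17711 + 2584 + 987 + 377 + 34 + 13 + 1, with no two terms consecutive in the sequence.

46368 + 17711 + 2584 + 987 + 377 + 34 + 13 + 1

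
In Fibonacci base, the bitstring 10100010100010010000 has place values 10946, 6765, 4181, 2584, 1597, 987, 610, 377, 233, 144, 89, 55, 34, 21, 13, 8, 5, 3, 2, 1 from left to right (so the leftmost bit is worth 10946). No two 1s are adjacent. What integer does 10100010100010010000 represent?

Summing the place values of the 1 bits: 10946 + 4181 + 610 + 233 + 34 + 8 = 16012.

16012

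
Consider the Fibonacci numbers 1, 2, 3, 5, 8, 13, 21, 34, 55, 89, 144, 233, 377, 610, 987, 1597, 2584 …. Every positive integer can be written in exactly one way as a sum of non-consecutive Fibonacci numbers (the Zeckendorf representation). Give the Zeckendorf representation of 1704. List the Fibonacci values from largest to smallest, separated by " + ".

1597 + 89 + 13 + 5

Greedy algorithm:
1704: greatest Fibonacci not exceeding it is 1597, leaving 107
107: greatest Fibonacci not exceeding it is 89, leaving 18
18: greatest Fibonacci not exceeding it is 13, leaving 5
5: greatest Fibonacci not exceeding it is 5, leaving 0
So 1704 = 1597 + 89 + 13 + 5, with no two terms consecutive in the sequence.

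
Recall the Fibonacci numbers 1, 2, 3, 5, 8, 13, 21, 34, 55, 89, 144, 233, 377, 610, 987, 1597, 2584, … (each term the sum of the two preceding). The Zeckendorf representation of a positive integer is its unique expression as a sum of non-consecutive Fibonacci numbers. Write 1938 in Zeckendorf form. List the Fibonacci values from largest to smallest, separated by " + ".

1597 + 233 + 89 + 13 + 5 + 1

largest Fibonacci ≤ 1938 is 1597; 1938 − 1597 = 341
largest Fibonacci ≤ 341 is 233; 341 − 233 = 108
largest Fibonacci ≤ 108 is 89; 108 − 89 = 19
largest Fibonacci ≤ 19 is 13; 19 − 13 = 6
largest Fibonacci ≤ 6 is 5; 6 − 5 = 1
largest Fibonacci ≤ 1 is 1; 1 − 1 = 0
So 1938 = 1597 + 233 + 89 + 13 + 5 + 1, with no two terms consecutive in the sequence.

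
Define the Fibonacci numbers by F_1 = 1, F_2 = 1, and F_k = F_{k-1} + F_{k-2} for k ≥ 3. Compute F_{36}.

Iterating the recurrence up to F_{30} = 832040 and F_{29} = 514229:
F_{31} = F_{30} + F_{29} = 832040 + 514229 = 1346269
F_{32} = F_{31} + F_{30} = 1346269 + 832040 = 2178309
F_{33} = F_{32} + F_{31} = 2178309 + 1346269 = 3524578
F_{34} = F_{33} + F_{32} = 3524578 + 2178309 = 5702887
F_{35} = F_{34} + F_{33} = 5702887 + 3524578 = 9227465
F_{36} = F_{35} + F_{34} = 9227465 + 5702887 = 14930352

14930352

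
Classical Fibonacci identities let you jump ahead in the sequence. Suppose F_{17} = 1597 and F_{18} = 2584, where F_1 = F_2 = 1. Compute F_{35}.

By F_{2k+1} = F_k² + F_{k+1}²: F_{35} = 1597² + 2584² = 2550409 + 6677056 = 9227465.

9227465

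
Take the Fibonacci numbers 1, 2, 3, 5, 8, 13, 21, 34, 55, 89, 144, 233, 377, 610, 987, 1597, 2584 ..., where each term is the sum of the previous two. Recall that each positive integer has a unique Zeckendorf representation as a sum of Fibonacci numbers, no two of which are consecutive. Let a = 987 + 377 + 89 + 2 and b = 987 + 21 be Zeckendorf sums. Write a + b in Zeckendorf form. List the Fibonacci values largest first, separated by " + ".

1597 + 610 + 233 + 21 + 2

The two numbers are 1455 and 1008, so their sum is 2463.
Repeatedly subtract the largest Fibonacci number that fits:
subtract 1597 from 2463: 866 remains
subtract 610 from 866: 256 remains
subtract 233 from 256: 23 remains
subtract 21 from 23: 2 remains
subtract 2 from 2: 0 remains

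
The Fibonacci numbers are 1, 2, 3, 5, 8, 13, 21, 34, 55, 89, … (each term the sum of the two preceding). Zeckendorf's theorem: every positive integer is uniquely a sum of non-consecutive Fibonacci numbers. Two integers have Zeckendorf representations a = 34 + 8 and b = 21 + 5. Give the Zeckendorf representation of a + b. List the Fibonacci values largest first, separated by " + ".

The two numbers are 42 and 26, so their sum is 68.
largest Fibonacci ≤ 68 is 55; 68 − 55 = 13
largest Fibonacci ≤ 13 is 13; 13 − 13 = 0

55 + 13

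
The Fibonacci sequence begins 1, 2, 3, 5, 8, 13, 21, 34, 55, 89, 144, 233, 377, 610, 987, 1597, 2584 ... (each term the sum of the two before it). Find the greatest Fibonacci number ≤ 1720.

1597

1597 ≤ 1720 < 2584, so the largest Fibonacci number not exceeding 1720 is 1597.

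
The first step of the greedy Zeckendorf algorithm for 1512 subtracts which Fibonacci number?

987 ≤ 1512 < 1597, so the largest Fibonacci number not exceeding 1512 is 987.

987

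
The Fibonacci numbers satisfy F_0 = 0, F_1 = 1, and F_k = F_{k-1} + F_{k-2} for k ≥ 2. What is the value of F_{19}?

Iterating the recurrence up to F_{13} = 233 and F_{12} = 144:
F_{14} = F_{13} + F_{12} = 233 + 144 = 377
F_{15} = F_{14} + F_{13} = 377 + 233 = 610
F_{16} = F_{15} + F_{14} = 610 + 377 = 987
F_{17} = F_{16} + F_{15} = 987 + 610 = 1597
F_{18} = F_{17} + F_{16} = 1597 + 987 = 2584
F_{19} = F_{18} + F_{17} = 2584 + 1597 = 4181

4181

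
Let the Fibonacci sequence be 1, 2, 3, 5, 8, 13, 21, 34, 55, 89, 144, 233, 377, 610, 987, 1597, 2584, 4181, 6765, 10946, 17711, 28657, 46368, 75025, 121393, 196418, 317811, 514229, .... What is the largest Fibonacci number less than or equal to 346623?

317811 ≤ 346623 < 514229, so the largest Fibonacci number not exceeding 346623 is 317811.

317811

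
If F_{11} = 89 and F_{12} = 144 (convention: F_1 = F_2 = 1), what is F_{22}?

By the doubling identity F_{2k} = F_k(2F_{k+1} − F_k): F_{22} = 89·(2·144 − 89) = 89·199 = 17711.

17711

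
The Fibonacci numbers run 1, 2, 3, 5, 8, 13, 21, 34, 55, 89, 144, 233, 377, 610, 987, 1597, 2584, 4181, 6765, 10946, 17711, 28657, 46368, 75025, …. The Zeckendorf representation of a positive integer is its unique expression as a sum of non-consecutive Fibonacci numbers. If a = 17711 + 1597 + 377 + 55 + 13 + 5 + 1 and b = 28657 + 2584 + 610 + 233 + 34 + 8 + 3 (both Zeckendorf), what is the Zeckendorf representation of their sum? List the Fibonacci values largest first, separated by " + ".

46368 + 4181 + 987 + 233 + 89 + 21 + 8 + 1

The two numbers are 19759 and 32129, so their sum is 51888.
51888 − 46368 = 5520
5520 − 4181 = 1339
1339 − 987 = 352
352 − 233 = 119
119 − 89 = 30
30 − 21 = 9
9 − 8 = 1
1 − 1 = 0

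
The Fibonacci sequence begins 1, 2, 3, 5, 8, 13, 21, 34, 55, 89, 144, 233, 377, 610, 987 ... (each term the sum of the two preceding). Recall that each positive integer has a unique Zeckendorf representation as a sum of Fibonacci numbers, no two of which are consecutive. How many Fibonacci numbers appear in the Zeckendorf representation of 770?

4

Greedy algorithm:
610 ≤ 770 < 987, so take 610; remainder 160
144 ≤ 160 < 233, so take 144; remainder 16
13 ≤ 16 < 21, so take 13; remainder 3
3 ≤ 3 < 5, so take 3; remainder 0
770 = 610 + 144 + 13 + 3, which has 4 terms.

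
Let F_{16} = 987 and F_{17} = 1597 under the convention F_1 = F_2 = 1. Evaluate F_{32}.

2178309

By the doubling identity F_{2k} = F_k(2F_{k+1} − F_k): F_{32} = 987·(2·1597 − 987) = 987·2207 = 2178309.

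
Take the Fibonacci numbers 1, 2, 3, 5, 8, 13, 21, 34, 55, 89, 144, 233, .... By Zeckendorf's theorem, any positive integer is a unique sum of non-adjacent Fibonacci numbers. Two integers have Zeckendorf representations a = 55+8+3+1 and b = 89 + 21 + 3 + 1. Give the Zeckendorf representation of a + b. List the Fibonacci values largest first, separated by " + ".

144 + 34 + 3

The two numbers are 67 and 114, so their sum is 181.
181 − 144 = 37
37 − 34 = 3
3 − 3 = 0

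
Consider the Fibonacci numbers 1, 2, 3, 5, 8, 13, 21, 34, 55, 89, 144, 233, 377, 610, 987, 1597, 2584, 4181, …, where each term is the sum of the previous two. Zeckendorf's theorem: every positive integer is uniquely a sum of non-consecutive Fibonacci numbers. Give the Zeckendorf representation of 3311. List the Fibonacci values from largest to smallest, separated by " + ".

Repeatedly subtract the largest Fibonacci number that fits:
2584 ≤ 3311 < 4181, so take 2584; remainder 727
610 ≤ 727 < 987, so take 610; remainder 117
89 ≤ 117 < 144, so take 89; remainder 28
21 ≤ 28 < 34, so take 21; remainder 7
5 ≤ 7 < 8, so take 5; remainder 2
2 ≤ 2 < 3, so take 2; remainder 0
So 3311 = 2584 + 610 + 89 + 21 + 5 + 2, with no two terms consecutive in the sequence.

2584 + 610 + 89 + 21 + 5 + 2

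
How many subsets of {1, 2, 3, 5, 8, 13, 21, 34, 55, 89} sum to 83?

3

Starting from the Zeckendorf form and repeatedly splitting a term F_k into F_{k−1} + F_{k−2} (when neither is already used) reaches every representation.
83 = 55+21+5+2 = 55+13+8+5+2 = 34+21+13+8+5+2 — 3 representations.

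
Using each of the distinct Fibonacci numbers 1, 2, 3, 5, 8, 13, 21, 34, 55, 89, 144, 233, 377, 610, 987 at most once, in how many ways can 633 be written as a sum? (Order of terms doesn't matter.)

12

633 = 610+21+2 = 610+13+8+2 = 377+233+21+2 = … (9 more), for 12 in all.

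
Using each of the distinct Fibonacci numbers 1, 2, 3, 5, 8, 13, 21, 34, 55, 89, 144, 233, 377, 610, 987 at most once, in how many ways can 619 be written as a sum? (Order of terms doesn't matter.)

Each representation comes from the Zeckendorf form by replacing some F_k with F_{k−1} + F_{k−2} where possible.
619 = 610+8+1 = 610+5+3+1 = 377+233+8+1 = 377+233+5+3+1 = … (6 more), for 10 in all.

10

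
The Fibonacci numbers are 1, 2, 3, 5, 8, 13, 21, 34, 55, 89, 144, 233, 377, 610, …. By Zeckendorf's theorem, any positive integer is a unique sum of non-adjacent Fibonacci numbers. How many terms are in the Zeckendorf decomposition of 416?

3

Repeatedly subtract the largest Fibonacci number that fits:
take 377 (≤ 416); 416 − 377 = 39
take 34 (≤ 39); 39 − 34 = 5
take 5 (≤ 5); 5 − 5 = 0
416 = 377 + 34 + 5, which has 3 terms.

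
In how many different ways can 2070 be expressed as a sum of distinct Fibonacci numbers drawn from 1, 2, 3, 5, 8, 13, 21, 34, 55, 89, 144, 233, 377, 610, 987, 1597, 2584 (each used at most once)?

Starting from the Zeckendorf form and repeatedly splitting a term F_k into F_{k−1} + F_{k−2} (when neither is already used) reaches every representation.
2070 = 1597+377+89+5+2 = 1597+377+55+34+5+2 = 1597+233+144+89+5+2 = … (9 more), for 12 in all.

12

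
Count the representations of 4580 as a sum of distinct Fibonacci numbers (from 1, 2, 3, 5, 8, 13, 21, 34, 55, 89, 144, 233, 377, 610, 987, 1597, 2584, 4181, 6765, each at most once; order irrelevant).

33

Starting from the Zeckendorf form and repeatedly splitting a term F_k into F_{k−1} + F_{k−2} (when neither is already used) reaches every representation.
4580 = 4181+377+21+1 = 4181+377+13+8+1 = 4181+233+144+21+1 = 2584+1597+377+21+1 = 4181+377+13+5+3+1 = … (28 more), for 33 in all.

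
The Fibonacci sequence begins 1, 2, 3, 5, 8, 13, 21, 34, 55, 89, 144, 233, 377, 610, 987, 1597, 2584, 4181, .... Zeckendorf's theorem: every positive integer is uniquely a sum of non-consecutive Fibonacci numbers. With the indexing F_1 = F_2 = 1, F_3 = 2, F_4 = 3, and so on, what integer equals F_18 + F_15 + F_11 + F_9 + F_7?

F_18 + F_15 + F_11 + F_9 + F_7 = 2584 + 610 + 89 + 34 + 13 = 3330.

3330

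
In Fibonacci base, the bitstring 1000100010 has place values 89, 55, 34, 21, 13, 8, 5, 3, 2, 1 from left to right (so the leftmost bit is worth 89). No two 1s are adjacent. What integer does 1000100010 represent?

104

Summing the place values of the 1 bits: 89 + 13 + 2 = 104.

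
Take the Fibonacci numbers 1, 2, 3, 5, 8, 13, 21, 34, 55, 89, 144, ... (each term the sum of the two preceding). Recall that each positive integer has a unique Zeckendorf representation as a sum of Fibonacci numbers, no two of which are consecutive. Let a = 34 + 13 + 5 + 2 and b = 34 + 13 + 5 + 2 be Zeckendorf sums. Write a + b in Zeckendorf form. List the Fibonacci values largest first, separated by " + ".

The two numbers are 54 and 54, so their sum is 108.
89 ≤ 108 < 144, so take 89; remainder 19
13 ≤ 19 < 21, so take 13; remainder 6
5 ≤ 6 < 8, so take 5; remainder 1
1 ≤ 1 < 2, so take 1; remainder 0

89 + 13 + 5 + 1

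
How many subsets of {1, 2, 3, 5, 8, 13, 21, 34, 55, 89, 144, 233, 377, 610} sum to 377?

7

377 = 377 = 233+144 = 233+89+55 = 233+89+34+21 = … (3 more), for 7 in all.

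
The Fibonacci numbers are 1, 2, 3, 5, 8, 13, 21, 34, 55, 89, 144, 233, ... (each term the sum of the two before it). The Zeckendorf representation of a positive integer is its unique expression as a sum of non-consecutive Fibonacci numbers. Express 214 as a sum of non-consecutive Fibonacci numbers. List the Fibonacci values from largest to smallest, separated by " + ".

144 + 55 + 13 + 2

largest Fibonacci ≤ 214 is 144; 214 − 144 = 70
largest Fibonacci ≤ 70 is 55; 70 − 55 = 15
largest Fibonacci ≤ 15 is 13; 15 − 13 = 2
largest Fibonacci ≤ 2 is 2; 2 − 2 = 0
So 214 = 144 + 55 + 13 + 2, with no two terms consecutive in the sequence.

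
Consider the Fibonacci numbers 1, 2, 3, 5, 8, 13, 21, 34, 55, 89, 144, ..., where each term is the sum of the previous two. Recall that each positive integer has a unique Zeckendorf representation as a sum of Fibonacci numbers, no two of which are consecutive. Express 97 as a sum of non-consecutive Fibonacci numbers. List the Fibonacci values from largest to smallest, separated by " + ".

97 − 89 = 8
8 − 8 = 0
So 97 = 89 + 8, with no two terms consecutive in the sequence.

89 + 8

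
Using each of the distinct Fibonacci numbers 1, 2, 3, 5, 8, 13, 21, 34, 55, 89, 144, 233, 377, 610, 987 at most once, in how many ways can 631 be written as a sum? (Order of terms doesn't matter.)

Each representation comes from the Zeckendorf form by replacing some F_k with F_{k−1} + F_{k−2} where possible.
631 = 610+21 = 610+13+8 = 377+233+21 = … (13 more), for 16 in all.

16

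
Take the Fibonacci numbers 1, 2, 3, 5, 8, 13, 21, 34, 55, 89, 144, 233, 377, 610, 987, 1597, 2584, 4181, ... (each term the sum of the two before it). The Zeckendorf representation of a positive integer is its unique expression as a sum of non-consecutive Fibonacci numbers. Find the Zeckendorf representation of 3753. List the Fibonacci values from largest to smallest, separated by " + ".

2584 + 987 + 144 + 34 + 3 + 1

take 2584 (≤ 3753); 3753 − 2584 = 1169
take 987 (≤ 1169); 1169 − 987 = 182
take 144 (≤ 182); 182 − 144 = 38
take 34 (≤ 38); 38 − 34 = 4
take 3 (≤ 4); 4 − 3 = 1
take 1 (≤ 1); 1 − 1 = 0
So 3753 = 2584 + 987 + 144 + 34 + 3 + 1, with no two terms consecutive in the sequence.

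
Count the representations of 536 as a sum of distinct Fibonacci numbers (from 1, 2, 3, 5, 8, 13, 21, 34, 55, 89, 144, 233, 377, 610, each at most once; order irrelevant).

10

Starting from the Zeckendorf form and repeatedly splitting a term F_k into F_{k−1} + F_{k−2} (when neither is already used) reaches every representation.
536 = 377+144+13+2 = 377+144+8+5+2 = 377+89+55+13+2 = … (7 more), for 10 in all.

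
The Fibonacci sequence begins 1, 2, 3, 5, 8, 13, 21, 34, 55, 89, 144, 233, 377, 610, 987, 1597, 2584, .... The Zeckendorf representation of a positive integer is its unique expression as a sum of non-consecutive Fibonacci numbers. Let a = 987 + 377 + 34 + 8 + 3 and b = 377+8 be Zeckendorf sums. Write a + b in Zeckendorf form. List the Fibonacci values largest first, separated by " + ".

1597 + 144 + 34 + 13 + 5 + 1

The two numbers are 1409 and 385, so their sum is 1794.
take 1597 (≤ 1794); 1794 − 1597 = 197
take 144 (≤ 197); 197 − 144 = 53
take 34 (≤ 53); 53 − 34 = 19
take 13 (≤ 19); 19 − 13 = 6
take 5 (≤ 6); 6 − 5 = 1
take 1 (≤ 1); 1 − 1 = 0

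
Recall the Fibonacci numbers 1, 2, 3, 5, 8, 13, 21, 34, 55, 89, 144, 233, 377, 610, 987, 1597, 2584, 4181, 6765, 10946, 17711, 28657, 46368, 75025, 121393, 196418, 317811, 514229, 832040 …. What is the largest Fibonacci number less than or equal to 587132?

514229

514229 ≤ 587132 < 832040, so the largest Fibonacci number not exceeding 587132 is 514229.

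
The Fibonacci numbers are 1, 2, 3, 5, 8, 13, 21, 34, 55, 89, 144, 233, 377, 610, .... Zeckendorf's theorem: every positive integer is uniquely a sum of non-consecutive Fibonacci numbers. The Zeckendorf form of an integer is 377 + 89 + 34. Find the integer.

377 + 89 + 34 = 500.

500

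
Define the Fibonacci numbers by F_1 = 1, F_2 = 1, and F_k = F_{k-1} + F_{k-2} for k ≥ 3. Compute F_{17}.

1597

Iterating the recurrence up to F_{11} = 89 and F_{10} = 55:
F_{12} = F_{11} + F_{10} = 89 + 55 = 144
F_{13} = F_{12} + F_{11} = 144 + 89 = 233
F_{14} = F_{13} + F_{12} = 233 + 144 = 377
F_{15} = F_{14} + F_{13} = 377 + 233 = 610
F_{16} = F_{15} + F_{14} = 610 + 377 = 987
F_{17} = F_{16} + F_{15} = 987 + 610 = 1597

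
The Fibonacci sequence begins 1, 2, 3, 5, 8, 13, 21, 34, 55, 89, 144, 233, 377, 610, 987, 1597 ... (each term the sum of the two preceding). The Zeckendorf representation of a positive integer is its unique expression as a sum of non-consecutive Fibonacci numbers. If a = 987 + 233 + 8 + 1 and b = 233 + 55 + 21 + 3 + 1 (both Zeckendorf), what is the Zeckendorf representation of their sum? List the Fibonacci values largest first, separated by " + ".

987 + 377 + 144 + 34

The two numbers are 1229 and 313, so their sum is 1542.
1542: greatest Fibonacci not exceeding it is 987, leaving 555
555: greatest Fibonacci not exceeding it is 377, leaving 178
178: greatest Fibonacci not exceeding it is 144, leaving 34
34: greatest Fibonacci not exceeding it is 34, leaving 0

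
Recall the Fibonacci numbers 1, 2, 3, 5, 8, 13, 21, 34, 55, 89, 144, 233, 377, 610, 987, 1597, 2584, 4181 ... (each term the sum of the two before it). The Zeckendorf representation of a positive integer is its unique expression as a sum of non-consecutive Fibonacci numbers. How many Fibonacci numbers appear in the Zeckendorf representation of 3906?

2584 ≤ 3906 < 4181, so take 2584; remainder 1322
987 ≤ 1322 < 1597, so take 987; remainder 335
233 ≤ 335 < 377, so take 233; remainder 102
89 ≤ 102 < 144, so take 89; remainder 13
13 ≤ 13 < 21, so take 13; remainder 0
3906 = 2584 + 987 + 233 + 89 + 13, which has 5 terms.

5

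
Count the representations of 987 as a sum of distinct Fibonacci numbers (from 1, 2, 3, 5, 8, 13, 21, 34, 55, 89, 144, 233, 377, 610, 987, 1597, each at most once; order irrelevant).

8

987 = 987 = 610+377 = 610+233+144 = 610+233+89+55 = 610+233+89+34+21 = … (3 more), for 8 in all.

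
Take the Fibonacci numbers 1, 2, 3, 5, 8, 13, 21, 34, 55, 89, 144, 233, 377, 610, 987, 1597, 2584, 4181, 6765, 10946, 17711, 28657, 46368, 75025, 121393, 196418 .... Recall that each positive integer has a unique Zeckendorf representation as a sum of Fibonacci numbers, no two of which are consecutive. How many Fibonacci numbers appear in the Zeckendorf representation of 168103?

7

Greedy algorithm:
take 121393 (≤ 168103); 168103 − 121393 = 46710
take 46368 (≤ 46710); 46710 − 46368 = 342
take 233 (≤ 342); 342 − 233 = 109
take 89 (≤ 109); 109 − 89 = 20
take 13 (≤ 20); 20 − 13 = 7
take 5 (≤ 7); 7 − 5 = 2
take 2 (≤ 2); 2 − 2 = 0
168103 = 121393 + 46368 + 233 + 89 + 13 + 5 + 2, which has 7 terms.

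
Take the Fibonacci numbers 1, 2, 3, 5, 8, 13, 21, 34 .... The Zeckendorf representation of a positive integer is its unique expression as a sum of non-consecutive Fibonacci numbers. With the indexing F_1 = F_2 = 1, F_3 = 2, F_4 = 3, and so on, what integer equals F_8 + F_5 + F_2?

F_8 + F_5 + F_2 = 21 + 5 + 1 = 27.

27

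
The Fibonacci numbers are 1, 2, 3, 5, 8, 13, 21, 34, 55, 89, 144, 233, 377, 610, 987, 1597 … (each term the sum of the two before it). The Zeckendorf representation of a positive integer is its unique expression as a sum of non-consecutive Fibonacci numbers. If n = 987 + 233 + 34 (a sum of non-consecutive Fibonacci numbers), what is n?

1254

987 + 233 + 34 = 1254.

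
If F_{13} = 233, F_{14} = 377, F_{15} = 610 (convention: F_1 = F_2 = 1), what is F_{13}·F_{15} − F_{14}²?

1

233·610 − 377² = 142130 − 142129 = 1. (Cassini's identity: F_{k−1}F_{k+1} − F_k² = (−1)^k.)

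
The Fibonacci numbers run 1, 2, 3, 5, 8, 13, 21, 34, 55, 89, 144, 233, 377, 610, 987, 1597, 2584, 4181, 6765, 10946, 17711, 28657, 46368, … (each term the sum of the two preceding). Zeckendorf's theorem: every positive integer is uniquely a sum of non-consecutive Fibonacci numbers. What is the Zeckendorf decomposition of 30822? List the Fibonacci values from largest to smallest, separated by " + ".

28657 + 1597 + 377 + 144 + 34 + 13

Greedily peel off the largest Fibonacci term at each step:
largest Fibonacci ≤ 30822 is 28657; 30822 − 28657 = 2165
largest Fibonacci ≤ 2165 is 1597; 2165 − 1597 = 568
largest Fibonacci ≤ 568 is 377; 568 − 377 = 191
largest Fibonacci ≤ 191 is 144; 191 − 144 = 47
largest Fibonacci ≤ 47 is 34; 47 − 34 = 13
largest Fibonacci ≤ 13 is 13; 13 − 13 = 0
So 30822 = 28657 + 1597 + 377 + 144 + 34 + 13, with no two terms consecutive in the sequence.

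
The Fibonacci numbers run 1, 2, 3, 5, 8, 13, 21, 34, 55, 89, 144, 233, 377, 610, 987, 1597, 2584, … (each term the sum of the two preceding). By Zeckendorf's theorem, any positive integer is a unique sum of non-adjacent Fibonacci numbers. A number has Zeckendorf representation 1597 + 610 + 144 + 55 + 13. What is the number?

1597 + 610 + 144 + 55 + 13 = 2419.

2419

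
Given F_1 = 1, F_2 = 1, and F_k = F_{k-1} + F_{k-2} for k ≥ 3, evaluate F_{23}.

Iterating the recurrence up to F_{15} = 610 and F_{14} = 377:
F_{16} = F_{15} + F_{14} = 610 + 377 = 987
F_{17} = F_{16} + F_{15} = 987 + 610 = 1597
F_{18} = F_{17} + F_{16} = 1597 + 987 = 2584
F_{19} = F_{18} + F_{17} = 2584 + 1597 = 4181
F_{20} = F_{19} + F_{18} = 4181 + 2584 = 6765
F_{21} = F_{20} + F_{19} = 6765 + 4181 = 10946
F_{22} = F_{21} + F_{20} = 10946 + 6765 = 17711
F_{23} = F_{22} + F_{21} = 17711 + 10946 = 28657

28657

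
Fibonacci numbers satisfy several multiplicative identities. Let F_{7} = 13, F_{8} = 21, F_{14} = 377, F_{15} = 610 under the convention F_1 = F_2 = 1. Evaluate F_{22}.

17711

By the addition formula F_{m+n} = F_m F_{n+1} + F_{m−1} F_n with m=8, n=14: F_{22} = 21·610 + 13·377 = 12810 + 4901 = 17711.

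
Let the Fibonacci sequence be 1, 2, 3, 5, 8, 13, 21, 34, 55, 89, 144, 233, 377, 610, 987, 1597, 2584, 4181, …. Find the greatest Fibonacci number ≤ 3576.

2584

2584 ≤ 3576 < 4181, so the largest Fibonacci number not exceeding 3576 is 2584.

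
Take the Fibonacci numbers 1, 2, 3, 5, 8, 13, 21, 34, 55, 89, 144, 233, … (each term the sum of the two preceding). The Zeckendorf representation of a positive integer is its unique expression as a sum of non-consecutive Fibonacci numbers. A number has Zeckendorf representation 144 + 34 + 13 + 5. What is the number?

196

144 + 34 + 13 + 5 = 196.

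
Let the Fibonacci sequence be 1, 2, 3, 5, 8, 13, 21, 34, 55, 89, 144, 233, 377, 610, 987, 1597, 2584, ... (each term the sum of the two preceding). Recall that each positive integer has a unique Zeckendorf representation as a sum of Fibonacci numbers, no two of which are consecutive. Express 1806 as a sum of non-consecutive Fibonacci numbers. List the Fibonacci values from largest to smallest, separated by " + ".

take 1597 (≤ 1806); 1806 − 1597 = 209
take 144 (≤ 209); 209 − 144 = 65
take 55 (≤ 65); 65 − 55 = 10
take 8 (≤ 10); 10 − 8 = 2
take 2 (≤ 2); 2 − 2 = 0
So 1806 = 1597 + 144 + 55 + 8 + 2, with no two terms consecutive in the sequence.

1597 + 144 + 55 + 8 + 2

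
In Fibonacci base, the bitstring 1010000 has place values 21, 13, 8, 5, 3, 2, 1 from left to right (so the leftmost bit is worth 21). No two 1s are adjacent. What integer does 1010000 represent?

29

Summing the place values of the 1 bits: 21 + 8 = 29.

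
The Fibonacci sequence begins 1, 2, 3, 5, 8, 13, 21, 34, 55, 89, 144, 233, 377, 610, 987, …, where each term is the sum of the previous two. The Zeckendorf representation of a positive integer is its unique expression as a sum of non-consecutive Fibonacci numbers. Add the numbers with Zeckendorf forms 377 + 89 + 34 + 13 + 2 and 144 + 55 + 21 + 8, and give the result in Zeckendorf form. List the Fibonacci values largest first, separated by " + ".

The two numbers are 515 and 228, so their sum is 743.
take 610 (≤ 743); 743 − 610 = 133
take 89 (≤ 133); 133 − 89 = 44
take 34 (≤ 44); 44 − 34 = 10
take 8 (≤ 10); 10 − 8 = 2
take 2 (≤ 2); 2 − 2 = 0

610 + 89 + 34 + 8 + 2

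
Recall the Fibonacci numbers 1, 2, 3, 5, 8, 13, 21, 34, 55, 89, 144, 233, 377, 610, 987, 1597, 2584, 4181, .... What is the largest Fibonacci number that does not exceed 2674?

2584

2584 ≤ 2674 < 4181, so the largest Fibonacci number not exceeding 2674 is 2584.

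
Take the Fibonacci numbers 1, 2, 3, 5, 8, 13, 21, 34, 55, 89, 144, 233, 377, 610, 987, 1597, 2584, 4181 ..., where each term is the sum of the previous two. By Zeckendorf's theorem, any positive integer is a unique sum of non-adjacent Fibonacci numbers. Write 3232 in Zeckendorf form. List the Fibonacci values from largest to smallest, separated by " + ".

2584 + 610 + 34 + 3 + 1

Greedily peel off the largest Fibonacci term at each step:
subtract 2584 from 3232: 648 remains
subtract 610 from 648: 38 remains
subtract 34 from 38: 4 remains
subtract 3 from 4: 1 remains
subtract 1 from 1: 0 remains
So 3232 = 2584 + 610 + 34 + 3 + 1, with no two terms consecutive in the sequence.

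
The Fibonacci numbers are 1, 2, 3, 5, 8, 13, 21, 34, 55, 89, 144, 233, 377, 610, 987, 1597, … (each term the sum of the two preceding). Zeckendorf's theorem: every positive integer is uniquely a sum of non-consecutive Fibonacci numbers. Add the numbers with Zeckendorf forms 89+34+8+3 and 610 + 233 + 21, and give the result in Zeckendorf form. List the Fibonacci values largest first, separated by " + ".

The two numbers are 134 and 864, so their sum is 998.
998: greatest Fibonacci not exceeding it is 987, leaving 11
11: greatest Fibonacci not exceeding it is 8, leaving 3
3: greatest Fibonacci not exceeding it is 3, leaving 0

987 + 8 + 3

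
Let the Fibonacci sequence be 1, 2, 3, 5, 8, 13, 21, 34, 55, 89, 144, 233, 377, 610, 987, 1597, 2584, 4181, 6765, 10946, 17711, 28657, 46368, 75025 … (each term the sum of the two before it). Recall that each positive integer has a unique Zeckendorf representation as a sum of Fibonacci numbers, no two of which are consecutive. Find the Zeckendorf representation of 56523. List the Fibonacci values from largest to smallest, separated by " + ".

Greedily peel off the largest Fibonacci term at each step:
56523 − 46368 = 10155
10155 − 6765 = 3390
3390 − 2584 = 806
806 − 610 = 196
196 − 144 = 52
52 − 34 = 18
18 − 13 = 5
5 − 5 = 0
So 56523 = 46368 + 6765 + 2584 + 610 + 144 + 34 + 13 + 5, with no two terms consecutive in the sequence.

46368 + 6765 + 2584 + 610 + 144 + 34 + 13 + 5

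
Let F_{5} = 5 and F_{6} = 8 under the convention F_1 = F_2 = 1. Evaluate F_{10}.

By the doubling identity F_{2k} = F_k(2F_{k+1} − F_k): F_{10} = 5·(2·8 − 5) = 5·11 = 55.

55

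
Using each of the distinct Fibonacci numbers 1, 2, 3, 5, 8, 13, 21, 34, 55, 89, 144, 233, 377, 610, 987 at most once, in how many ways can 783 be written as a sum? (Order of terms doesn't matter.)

24

Each representation comes from the Zeckendorf form by replacing some F_k with F_{k−1} + F_{k−2} where possible.
783 = 610+144+21+8 = 610+144+21+5+3 = 610+89+55+21+8 = 377+233+144+21+8 = 610+144+21+5+2+1 = … (19 more), for 24 in all.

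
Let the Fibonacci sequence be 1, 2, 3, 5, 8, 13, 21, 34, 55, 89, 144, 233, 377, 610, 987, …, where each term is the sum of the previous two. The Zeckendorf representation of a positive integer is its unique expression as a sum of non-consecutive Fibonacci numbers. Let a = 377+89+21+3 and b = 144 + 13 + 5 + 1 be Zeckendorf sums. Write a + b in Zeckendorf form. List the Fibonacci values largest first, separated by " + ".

The two numbers are 490 and 163, so their sum is 653.
Repeatedly subtract the largest Fibonacci number that fits:
653 − 610 = 43
43 − 34 = 9
9 − 8 = 1
1 − 1 = 0

610 + 34 + 8 + 1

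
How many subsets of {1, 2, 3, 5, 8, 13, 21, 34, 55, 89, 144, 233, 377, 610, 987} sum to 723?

25

Each representation comes from the Zeckendorf form by replacing some F_k with F_{k−1} + F_{k−2} where possible.
723 = 610+89+21+3 = 610+89+21+2+1 = 610+89+13+8+3 = … (22 more), for 25 in all.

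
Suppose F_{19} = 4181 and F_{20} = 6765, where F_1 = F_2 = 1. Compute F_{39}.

63245986

By F_{2k+1} = F_k² + F_{k+1}²: F_{39} = 4181² + 6765² = 17480761 + 45765225 = 63245986.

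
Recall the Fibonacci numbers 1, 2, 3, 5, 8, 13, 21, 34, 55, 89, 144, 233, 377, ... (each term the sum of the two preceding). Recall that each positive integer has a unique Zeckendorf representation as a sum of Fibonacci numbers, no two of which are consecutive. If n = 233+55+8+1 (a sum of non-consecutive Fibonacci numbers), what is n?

297

233+55+8+1 = 297.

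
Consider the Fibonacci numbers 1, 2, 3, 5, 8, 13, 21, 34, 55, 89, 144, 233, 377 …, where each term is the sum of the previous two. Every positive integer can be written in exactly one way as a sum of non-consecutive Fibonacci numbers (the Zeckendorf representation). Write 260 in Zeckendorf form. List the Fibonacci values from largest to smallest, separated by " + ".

233 + 21 + 5 + 1

Greedily peel off the largest Fibonacci term at each step:
subtract 233 from 260: 27 remains
subtract 21 from 27: 6 remains
subtract 5 from 6: 1 remains
subtract 1 from 1: 0 remains
So 260 = 233 + 21 + 5 + 1, with no two terms consecutive in the sequence.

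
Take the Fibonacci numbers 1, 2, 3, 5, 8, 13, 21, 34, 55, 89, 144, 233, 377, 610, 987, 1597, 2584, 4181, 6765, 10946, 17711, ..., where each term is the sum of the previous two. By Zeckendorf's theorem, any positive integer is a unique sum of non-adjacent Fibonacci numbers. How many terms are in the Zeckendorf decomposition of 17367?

8

Greedily peel off the largest Fibonacci term at each step:
17367 − 10946 = 6421
6421 − 4181 = 2240
2240 − 1597 = 643
643 − 610 = 33
33 − 21 = 12
12 − 8 = 4
4 − 3 = 1
1 − 1 = 0
17367 = 10946 + 4181 + 1597 + 610 + 21 + 8 + 3 + 1, which has 8 terms.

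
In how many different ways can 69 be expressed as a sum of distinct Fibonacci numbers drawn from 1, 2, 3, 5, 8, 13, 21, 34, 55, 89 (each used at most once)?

6

69 = 55+13+1 = 55+8+5+1 = 34+21+13+1 = 55+8+3+2+1 = 34+21+8+5+1 = … (1 more), for 6 in all.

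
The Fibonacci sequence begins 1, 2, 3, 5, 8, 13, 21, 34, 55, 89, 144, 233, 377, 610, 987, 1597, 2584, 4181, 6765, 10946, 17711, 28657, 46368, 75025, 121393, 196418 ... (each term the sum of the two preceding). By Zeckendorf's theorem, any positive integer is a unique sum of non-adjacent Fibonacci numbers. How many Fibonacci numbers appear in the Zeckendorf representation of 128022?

Greedily peel off the largest Fibonacci term at each step:
121393 ≤ 128022 < 196418, so take 121393; remainder 6629
4181 ≤ 6629 < 6765, so take 4181; remainder 2448
1597 ≤ 2448 < 2584, so take 1597; remainder 851
610 ≤ 851 < 987, so take 610; remainder 241
233 ≤ 241 < 377, so take 233; remainder 8
8 ≤ 8 < 13, so take 8; remainder 0
128022 = 121393 + 4181 + 1597 + 610 + 233 + 8, which has 6 terms.

6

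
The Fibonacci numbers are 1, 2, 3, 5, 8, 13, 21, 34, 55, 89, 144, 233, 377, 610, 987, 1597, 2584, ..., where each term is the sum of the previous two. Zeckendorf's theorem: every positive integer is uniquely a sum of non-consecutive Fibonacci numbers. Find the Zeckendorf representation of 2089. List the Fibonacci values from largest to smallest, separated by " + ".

1597 + 377 + 89 + 21 + 5

Repeatedly subtract the largest Fibonacci number that fits:
2089: greatest Fibonacci not exceeding it is 1597, leaving 492
492: greatest Fibonacci not exceeding it is 377, leaving 115
115: greatest Fibonacci not exceeding it is 89, leaving 26
26: greatest Fibonacci not exceeding it is 21, leaving 5
5: greatest Fibonacci not exceeding it is 5, leaving 0
So 2089 = 1597 + 377 + 89 + 21 + 5, with no two terms consecutive in the sequence.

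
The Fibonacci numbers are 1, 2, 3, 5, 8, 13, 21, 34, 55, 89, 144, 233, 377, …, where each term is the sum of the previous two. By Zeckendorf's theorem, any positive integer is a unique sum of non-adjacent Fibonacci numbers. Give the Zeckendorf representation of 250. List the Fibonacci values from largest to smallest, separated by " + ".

subtract 233 from 250: 17 remains
subtract 13 from 17: 4 remains
subtract 3 from 4: 1 remains
subtract 1 from 1: 0 remains
So 250 = 233 + 13 + 3 + 1, with no two terms consecutive in the sequence.

233 + 13 + 3 + 1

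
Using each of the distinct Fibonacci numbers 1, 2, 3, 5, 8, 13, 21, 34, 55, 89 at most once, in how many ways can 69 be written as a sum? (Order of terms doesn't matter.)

6

69 = 55+13+1 = 55+8+5+1 = 34+21+13+1 = 55+8+3+2+1 = 34+21+8+5+1 = … (1 more), for 6 in all.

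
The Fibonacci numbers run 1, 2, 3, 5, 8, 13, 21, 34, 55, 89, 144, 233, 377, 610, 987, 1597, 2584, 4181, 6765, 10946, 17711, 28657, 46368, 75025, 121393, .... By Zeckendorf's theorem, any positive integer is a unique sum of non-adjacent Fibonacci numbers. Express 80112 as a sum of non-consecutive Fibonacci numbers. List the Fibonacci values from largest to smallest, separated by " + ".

subtract 75025 from 80112: 5087 remains
subtract 4181 from 5087: 906 remains
subtract 610 from 906: 296 remains
subtract 233 from 296: 63 remains
subtract 55 from 63: 8 remains
subtract 8 from 8: 0 remains
So 80112 = 75025 + 4181 + 610 + 233 + 55 + 8, with no two terms consecutive in the sequence.

75025 + 4181 + 610 + 233 + 55 + 8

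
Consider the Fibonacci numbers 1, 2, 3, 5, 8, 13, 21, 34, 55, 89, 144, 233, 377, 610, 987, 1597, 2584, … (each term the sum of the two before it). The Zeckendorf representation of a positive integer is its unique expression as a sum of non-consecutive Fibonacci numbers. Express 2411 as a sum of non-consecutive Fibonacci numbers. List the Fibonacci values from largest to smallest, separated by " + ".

1597 + 610 + 144 + 55 + 5

Greedily peel off the largest Fibonacci term at each step:
2411: greatest Fibonacci not exceeding it is 1597, leaving 814
814: greatest Fibonacci not exceeding it is 610, leaving 204
204: greatest Fibonacci not exceeding it is 144, leaving 60
60: greatest Fibonacci not exceeding it is 55, leaving 5
5: greatest Fibonacci not exceeding it is 5, leaving 0
So 2411 = 1597 + 610 + 144 + 55 + 5, with no two terms consecutive in the sequence.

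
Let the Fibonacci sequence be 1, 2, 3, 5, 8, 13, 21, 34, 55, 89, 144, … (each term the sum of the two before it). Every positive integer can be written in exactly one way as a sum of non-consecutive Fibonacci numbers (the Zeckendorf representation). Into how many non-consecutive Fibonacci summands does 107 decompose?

Repeatedly subtract the largest Fibonacci number that fits:
89 ≤ 107 < 144, so take 89; remainder 18
13 ≤ 18 < 21, so take 13; remainder 5
5 ≤ 5 < 8, so take 5; remainder 0
107 = 89 + 13 + 5, which has 3 terms.

3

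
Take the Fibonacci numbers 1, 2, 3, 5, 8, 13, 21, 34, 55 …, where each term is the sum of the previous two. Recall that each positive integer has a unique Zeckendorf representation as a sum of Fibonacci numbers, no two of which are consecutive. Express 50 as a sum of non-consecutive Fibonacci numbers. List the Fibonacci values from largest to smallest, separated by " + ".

34 + 13 + 3

50: greatest Fibonacci not exceeding it is 34, leaving 16
16: greatest Fibonacci not exceeding it is 13, leaving 3
3: greatest Fibonacci not exceeding it is 3, leaving 0
So 50 = 34 + 13 + 3, with no two terms consecutive in the sequence.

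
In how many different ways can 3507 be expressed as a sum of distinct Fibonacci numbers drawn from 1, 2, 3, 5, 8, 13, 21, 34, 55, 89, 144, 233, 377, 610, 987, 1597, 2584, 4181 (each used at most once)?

18

Each representation comes from the Zeckendorf form by replacing some F_k with F_{k−1} + F_{k−2} where possible.
3507 = 2584+610+233+55+21+3+1 = 2584+610+233+55+13+8+3+1 = 2584+610+144+89+55+21+3+1 = 1597+987+610+233+55+21+3+1 = 2584+610+233+34+21+13+8+3+1 = … (13 more), for 18 in all.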